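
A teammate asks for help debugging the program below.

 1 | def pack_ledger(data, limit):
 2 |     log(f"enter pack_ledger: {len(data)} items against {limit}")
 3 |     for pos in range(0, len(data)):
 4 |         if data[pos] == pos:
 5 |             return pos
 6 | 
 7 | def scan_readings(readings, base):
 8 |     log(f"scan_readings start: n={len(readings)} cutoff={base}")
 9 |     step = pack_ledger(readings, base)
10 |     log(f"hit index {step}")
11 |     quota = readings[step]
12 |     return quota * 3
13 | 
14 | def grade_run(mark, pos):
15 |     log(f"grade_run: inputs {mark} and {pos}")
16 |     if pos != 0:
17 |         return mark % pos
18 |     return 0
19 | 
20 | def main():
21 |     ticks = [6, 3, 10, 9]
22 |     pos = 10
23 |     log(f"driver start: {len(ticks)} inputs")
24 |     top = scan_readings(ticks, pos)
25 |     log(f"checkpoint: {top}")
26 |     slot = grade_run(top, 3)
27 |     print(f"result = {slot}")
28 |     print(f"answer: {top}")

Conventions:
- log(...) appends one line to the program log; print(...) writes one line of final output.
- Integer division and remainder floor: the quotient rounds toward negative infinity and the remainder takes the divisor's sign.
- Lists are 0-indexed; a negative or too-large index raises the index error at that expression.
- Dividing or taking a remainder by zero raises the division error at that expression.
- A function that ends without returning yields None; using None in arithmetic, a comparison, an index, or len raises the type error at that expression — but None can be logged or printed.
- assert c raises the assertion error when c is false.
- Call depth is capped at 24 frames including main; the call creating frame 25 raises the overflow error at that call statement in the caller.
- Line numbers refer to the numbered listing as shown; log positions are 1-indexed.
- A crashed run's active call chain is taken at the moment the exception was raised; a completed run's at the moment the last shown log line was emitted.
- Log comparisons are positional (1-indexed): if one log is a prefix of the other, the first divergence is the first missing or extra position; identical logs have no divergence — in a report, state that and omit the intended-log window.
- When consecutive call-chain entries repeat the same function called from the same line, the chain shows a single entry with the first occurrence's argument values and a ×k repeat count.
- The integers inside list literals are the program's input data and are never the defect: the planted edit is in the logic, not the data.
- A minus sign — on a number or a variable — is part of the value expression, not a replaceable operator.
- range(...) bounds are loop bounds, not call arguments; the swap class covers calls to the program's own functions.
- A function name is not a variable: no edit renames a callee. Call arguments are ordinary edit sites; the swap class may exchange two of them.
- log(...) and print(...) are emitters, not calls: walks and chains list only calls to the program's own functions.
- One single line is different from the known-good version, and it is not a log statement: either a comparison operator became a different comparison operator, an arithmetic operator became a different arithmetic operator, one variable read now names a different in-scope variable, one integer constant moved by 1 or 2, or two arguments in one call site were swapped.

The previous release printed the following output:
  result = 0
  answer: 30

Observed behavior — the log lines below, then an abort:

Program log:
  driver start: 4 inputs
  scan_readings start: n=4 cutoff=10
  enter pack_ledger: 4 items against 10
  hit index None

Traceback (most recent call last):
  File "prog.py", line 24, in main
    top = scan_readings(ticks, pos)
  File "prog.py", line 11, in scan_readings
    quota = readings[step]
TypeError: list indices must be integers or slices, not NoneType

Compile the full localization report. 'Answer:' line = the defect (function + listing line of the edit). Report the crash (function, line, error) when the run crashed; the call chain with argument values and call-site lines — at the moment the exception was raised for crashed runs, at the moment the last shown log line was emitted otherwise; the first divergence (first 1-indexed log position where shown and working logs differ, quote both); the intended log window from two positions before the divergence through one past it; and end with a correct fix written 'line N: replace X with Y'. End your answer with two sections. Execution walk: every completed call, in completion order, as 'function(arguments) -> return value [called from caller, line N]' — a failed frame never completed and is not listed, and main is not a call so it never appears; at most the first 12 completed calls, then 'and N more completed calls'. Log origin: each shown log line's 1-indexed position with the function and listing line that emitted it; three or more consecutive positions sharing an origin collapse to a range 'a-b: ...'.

Answer: the defect is in pack_ledger at line 4.
The tell: The earliest visible damage is log position 4 — 'hit index None' rather than the intended 'hit index 2'.
Crash: scan_readings, line 11, TypeError.
Call chain: main -> scan_readings([6, 3, 10, 9], 10) (called at line 24).
First divergence: at position 4 the run shows 'hit index None' where the working version logs 'hit index 2'.
Intended log window:
  2: scan_readings start: n=4 cutoff=10
  3: enter pack_ledger: 4 items against 10
  4: hit index 2
  5: checkpoint: 30
Execution walk:
  pack_ledger([6, 3, 10, 9], 10) -> None  [called from scan_readings, line 9]
Log origins:
  1: emitted by main (line 23)
  2: emitted by scan_readings (line 8)
  3: emitted by pack_ledger (line 2)
  4: emitted by scan_readings (line 10)
A correct fix: line 4: replace `data[pos] == pos` with `data[pos] == limit`.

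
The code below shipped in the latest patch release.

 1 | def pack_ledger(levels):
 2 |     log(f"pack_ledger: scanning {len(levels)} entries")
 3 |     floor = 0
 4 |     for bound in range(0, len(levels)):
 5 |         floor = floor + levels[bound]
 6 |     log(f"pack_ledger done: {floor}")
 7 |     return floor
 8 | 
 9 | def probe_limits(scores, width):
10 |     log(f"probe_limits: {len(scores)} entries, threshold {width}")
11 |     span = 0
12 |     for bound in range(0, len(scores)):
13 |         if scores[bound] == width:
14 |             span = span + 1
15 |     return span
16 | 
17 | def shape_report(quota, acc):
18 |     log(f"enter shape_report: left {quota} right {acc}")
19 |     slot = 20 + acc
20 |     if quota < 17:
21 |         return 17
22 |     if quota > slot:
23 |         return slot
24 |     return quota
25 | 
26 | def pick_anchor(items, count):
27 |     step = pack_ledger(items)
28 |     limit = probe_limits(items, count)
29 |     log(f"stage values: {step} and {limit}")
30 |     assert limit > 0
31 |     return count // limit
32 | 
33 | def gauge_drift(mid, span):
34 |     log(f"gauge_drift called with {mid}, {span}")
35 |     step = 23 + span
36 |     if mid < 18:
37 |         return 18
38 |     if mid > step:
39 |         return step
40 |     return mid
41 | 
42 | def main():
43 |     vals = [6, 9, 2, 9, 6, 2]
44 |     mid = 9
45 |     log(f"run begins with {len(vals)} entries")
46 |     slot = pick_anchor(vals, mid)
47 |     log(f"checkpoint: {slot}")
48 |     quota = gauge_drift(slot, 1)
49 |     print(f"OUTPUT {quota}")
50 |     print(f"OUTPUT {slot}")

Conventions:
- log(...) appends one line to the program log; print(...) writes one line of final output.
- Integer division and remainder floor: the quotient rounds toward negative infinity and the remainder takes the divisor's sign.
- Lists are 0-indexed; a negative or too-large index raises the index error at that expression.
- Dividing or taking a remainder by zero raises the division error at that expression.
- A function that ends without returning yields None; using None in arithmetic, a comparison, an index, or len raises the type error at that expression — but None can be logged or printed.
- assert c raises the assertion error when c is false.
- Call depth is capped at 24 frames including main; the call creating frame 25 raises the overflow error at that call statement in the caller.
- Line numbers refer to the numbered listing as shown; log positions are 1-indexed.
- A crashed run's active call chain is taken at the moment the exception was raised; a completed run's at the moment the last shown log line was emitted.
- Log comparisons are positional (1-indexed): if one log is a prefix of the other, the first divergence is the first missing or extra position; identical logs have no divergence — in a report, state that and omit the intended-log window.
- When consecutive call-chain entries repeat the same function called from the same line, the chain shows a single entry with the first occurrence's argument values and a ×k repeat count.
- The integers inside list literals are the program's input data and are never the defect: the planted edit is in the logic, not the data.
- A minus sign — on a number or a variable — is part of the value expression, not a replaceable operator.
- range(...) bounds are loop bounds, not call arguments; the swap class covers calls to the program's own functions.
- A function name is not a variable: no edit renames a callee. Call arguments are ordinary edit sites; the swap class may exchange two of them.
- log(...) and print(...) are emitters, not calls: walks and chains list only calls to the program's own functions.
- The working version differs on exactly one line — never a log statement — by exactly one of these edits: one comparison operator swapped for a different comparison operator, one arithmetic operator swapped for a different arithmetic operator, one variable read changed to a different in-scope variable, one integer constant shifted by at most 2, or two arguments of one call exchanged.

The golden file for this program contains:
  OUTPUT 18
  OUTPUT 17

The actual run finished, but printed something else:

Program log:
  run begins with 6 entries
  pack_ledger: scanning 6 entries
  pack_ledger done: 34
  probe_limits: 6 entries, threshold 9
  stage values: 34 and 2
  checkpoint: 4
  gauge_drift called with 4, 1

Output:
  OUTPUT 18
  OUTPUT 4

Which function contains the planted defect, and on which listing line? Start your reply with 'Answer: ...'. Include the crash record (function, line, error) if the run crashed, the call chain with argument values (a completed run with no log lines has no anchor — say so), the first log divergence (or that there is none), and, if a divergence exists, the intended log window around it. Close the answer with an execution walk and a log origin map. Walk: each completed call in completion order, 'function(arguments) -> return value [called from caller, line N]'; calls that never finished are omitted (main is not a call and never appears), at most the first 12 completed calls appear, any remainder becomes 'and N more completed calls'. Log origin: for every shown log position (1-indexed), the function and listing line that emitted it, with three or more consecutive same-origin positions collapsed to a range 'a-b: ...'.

Answer: the defect is in pick_anchor at line 31.
Key fact: The log first diverges at position 6: the faulty run prints 'checkpoint: 4' where the working version prints 'checkpoint: 17'.
Call chain: main -> gauge_drift(4, 1) (called at line 48).
First divergence: position 6 — the shown line 'checkpoint: 4' should read 'checkpoint: 17'.
Intended log window:
  4: probe_limits: 6 entries, threshold 9
  5: stage values: 34 and 2
  6: checkpoint: 17
  7: gauge_drift called with 17, 1
Execution walk:
  pack_ledger([6, 9, 2, 9, 6, 2]) -> 34  [called from pick_anchor, line 27]
  probe_limits([6, 9, 2, 9, 6, 2], 9) -> 2  [called from pick_anchor, line 28]
  pick_anchor([6, 9, 2, 9, 6, 2], 9) -> 4  [called from main, line 46]
  gauge_drift(4, 1) -> 18  [called from main, line 48]
Log origin:
  1: from main, line 45
  2: from pack_ledger, line 2
  3: from pack_ledger, line 6
  4: from probe_limits, line 10
  5: from pick_anchor, line 29
  6: from main, line 47
  7: from gauge_drift, line 34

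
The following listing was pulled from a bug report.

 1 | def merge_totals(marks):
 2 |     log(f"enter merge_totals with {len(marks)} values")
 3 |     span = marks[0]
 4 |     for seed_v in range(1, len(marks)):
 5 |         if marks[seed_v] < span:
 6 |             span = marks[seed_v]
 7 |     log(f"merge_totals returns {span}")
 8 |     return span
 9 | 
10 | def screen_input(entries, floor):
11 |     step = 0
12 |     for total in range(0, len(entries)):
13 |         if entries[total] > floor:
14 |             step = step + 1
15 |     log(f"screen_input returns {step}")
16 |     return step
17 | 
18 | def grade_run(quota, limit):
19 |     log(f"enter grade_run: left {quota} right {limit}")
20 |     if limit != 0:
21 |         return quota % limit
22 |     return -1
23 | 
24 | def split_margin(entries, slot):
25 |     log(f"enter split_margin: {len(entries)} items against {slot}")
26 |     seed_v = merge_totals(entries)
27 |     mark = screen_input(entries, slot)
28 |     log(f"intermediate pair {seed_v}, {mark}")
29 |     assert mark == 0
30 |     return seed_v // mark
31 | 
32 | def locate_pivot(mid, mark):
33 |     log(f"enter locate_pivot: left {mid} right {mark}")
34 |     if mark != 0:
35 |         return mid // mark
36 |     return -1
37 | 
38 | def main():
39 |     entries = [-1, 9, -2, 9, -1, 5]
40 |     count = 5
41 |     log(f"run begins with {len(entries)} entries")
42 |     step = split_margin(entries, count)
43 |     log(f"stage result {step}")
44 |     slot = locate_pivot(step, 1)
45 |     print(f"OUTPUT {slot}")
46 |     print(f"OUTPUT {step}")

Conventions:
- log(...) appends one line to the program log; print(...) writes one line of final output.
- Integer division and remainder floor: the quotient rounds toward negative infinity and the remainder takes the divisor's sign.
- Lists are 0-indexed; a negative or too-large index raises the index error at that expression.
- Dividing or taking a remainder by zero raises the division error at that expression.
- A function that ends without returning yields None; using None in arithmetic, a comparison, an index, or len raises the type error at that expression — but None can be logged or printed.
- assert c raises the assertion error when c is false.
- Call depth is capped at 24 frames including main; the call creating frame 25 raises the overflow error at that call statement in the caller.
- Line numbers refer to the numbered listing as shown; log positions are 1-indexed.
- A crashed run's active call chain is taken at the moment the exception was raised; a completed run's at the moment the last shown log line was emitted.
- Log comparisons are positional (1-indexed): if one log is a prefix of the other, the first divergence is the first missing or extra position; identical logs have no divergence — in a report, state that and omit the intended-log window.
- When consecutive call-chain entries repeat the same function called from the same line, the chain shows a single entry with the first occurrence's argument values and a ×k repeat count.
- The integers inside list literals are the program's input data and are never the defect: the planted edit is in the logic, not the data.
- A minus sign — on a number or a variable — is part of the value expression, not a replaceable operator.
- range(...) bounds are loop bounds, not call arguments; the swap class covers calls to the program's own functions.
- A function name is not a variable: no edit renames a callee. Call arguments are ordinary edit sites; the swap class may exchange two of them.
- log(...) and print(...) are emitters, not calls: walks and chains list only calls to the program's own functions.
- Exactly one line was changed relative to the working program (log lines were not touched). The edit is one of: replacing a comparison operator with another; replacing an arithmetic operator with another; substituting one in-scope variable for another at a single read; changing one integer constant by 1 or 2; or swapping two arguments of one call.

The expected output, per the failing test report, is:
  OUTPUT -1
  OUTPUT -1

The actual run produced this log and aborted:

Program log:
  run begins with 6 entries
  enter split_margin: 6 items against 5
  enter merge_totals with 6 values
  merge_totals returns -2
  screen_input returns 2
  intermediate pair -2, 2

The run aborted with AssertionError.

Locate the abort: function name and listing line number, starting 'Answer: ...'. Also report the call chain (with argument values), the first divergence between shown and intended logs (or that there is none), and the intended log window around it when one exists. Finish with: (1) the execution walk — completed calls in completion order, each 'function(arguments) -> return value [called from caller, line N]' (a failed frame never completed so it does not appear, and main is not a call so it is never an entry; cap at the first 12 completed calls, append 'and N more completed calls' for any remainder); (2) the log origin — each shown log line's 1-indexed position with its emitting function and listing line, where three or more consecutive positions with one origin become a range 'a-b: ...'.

Answer: the error was raised in split_margin, line 29.
Key observation: The log ends early — 6 lines, where the working version next logs 'stage result -1'.
Call chain: main -> split_margin([-1, 9, -2, 9, -1, 5], 5) (called at line 42).
First divergence: position 7 (shown log ended at 6 lines; the working version continues: 'stage result -1').
Intended log window:
  5: screen_input returns 2
  6: intermediate pair -2, 2
  7: stage result -1
  8: enter locate_pivot: left -1 right 1
Execution walk:
  merge_totals([-1, 9, -2, 9, -1, 5]) -> -2  [called from split_margin, line 26]
  screen_input([-1, 9, -2, 9, -1, 5], 5) -> 2  [called from split_margin, line 27]
Origin of each log line:
  1: logged in main at line 41
  2: logged in split_margin at line 25
  3: logged in merge_totals at line 2
  4: logged in merge_totals at line 7
  5: logged in screen_input at line 15
  6: logged in split_margin at line 28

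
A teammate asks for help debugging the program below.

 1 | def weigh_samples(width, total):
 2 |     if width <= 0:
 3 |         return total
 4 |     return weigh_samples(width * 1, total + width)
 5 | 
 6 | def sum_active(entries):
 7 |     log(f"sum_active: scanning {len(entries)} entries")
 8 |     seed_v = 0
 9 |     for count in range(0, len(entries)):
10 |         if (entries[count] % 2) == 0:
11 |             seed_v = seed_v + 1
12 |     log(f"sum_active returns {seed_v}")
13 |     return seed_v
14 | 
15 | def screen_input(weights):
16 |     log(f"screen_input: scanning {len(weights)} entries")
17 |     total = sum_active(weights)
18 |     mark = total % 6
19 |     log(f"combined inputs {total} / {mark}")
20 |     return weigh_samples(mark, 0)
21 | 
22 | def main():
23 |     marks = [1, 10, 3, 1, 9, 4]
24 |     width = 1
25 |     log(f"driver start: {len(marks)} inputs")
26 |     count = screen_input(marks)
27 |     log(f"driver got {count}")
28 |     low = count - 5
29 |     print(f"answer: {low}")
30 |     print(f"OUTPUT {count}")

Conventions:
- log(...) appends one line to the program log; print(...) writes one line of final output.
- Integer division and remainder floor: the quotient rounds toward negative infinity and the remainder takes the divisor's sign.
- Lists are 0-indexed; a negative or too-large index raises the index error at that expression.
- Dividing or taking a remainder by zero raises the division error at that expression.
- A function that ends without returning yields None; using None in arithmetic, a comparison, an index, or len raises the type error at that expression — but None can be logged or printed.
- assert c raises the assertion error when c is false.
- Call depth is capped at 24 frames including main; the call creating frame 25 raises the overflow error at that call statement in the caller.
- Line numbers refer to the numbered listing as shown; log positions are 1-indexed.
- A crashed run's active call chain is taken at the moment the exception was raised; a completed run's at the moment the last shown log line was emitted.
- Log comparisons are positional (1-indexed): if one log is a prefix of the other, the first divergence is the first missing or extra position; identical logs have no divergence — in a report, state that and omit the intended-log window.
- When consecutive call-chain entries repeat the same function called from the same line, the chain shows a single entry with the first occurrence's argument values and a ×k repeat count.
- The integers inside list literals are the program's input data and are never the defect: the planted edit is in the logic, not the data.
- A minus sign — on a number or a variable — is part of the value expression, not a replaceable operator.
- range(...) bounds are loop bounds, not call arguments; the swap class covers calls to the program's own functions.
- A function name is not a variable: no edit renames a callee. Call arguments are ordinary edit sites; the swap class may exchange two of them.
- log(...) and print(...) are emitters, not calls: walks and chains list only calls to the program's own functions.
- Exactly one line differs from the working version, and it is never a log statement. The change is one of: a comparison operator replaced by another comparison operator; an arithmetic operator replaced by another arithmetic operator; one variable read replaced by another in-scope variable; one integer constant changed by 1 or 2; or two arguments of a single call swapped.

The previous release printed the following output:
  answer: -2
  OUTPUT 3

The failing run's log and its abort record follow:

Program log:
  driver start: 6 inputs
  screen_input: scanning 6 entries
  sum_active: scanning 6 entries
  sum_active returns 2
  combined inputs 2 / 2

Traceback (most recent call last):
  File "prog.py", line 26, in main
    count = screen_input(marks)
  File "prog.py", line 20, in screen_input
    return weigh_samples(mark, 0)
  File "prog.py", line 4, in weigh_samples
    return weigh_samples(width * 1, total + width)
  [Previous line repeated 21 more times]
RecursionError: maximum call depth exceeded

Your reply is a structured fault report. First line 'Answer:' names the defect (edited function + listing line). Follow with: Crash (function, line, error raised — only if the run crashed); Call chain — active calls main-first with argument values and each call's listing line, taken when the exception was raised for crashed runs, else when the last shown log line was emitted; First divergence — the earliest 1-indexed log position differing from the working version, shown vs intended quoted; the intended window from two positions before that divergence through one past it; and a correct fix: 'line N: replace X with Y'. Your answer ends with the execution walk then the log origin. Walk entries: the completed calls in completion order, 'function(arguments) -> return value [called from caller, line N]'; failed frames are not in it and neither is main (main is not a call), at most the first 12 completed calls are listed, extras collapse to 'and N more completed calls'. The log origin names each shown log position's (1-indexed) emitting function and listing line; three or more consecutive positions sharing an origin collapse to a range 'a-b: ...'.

Answer: the defect is in weigh_samples at line 4.
The tell: The shown log is a 5-line prefix of the intended one, whose next entry is 'driver got 3'.
Crash: weigh_samples, line 4, RecursionError.
Call chain: main -> screen_input([1, 10, 3, 1, 9, 4]) (called at line 26) -> weigh_samples(2, 0) (called at line 20) -> weigh_samples(2, 2) (called at line 4) ×21.
First divergence: position 6; the shown log stops at 5 lines while the working version next logs 'driver got 3'.
Intended log window:
  4: sum_active returns 2
  5: combined inputs 2 / 2
  6: driver got 3
Execution walk:
  sum_active([1, 10, 3, 1, 9, 4]) -> 2  [called from screen_input, line 17]
Origin of each log line:
  1 — main, line 25
  2 — screen_input, line 16
  3 — sum_active, line 7
  4 — sum_active, line 12
  5 — screen_input, line 19
A correct fix: line 4: replace `*` with `-`.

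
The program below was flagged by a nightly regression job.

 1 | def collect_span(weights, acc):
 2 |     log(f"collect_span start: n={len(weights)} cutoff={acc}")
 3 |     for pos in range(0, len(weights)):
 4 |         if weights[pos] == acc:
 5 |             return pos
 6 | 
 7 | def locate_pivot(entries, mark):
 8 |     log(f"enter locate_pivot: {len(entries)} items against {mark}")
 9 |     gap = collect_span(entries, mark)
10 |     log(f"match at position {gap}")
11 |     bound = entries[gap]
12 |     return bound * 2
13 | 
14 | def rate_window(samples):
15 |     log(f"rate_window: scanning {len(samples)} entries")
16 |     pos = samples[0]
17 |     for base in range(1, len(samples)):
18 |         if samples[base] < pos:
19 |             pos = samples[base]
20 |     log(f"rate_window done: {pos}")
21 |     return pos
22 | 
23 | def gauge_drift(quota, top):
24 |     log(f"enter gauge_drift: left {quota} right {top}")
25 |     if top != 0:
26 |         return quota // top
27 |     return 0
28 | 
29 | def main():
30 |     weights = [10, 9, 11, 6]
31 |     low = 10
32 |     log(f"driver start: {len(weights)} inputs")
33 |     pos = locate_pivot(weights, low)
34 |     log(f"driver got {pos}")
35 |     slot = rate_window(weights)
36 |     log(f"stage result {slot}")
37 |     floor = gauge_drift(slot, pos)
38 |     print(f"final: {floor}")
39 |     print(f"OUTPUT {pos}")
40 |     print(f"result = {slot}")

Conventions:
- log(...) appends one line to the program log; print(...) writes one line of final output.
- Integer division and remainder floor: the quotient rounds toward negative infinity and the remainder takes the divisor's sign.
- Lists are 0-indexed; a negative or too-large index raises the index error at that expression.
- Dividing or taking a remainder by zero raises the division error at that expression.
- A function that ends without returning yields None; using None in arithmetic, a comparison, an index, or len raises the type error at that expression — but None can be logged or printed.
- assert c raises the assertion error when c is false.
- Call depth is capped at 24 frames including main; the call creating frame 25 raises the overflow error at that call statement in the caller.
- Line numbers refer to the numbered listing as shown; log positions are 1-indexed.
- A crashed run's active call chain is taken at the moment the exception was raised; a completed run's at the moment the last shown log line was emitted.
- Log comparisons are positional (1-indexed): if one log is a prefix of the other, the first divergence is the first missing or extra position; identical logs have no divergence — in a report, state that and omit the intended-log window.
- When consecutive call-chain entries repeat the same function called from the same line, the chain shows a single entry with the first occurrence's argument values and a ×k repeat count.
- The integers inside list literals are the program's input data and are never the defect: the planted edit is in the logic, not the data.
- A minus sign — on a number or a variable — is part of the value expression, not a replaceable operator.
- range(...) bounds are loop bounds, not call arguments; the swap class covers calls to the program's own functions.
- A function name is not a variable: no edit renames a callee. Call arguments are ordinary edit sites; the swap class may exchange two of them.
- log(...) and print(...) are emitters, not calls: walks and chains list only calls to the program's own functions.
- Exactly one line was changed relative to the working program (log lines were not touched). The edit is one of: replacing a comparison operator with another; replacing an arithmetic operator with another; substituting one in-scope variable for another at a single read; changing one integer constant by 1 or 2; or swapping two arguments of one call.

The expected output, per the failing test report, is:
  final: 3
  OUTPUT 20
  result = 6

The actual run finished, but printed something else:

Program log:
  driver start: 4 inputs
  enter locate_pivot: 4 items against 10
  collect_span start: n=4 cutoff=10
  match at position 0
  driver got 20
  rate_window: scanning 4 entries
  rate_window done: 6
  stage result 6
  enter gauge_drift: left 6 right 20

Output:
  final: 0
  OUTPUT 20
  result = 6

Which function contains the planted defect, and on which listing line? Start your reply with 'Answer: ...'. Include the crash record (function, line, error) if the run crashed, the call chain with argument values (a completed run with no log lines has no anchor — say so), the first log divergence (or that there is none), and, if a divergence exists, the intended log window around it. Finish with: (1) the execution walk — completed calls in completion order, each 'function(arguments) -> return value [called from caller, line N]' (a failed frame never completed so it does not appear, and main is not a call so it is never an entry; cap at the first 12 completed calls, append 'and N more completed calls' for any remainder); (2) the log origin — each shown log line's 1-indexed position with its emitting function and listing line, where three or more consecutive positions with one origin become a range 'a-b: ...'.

Answer: the defect is in main at line 37.
Key fact: At log position 9 the runs split — shown 'enter gauge_drift: left 6 right 20', but the working version logs 'enter gauge_drift: left 20 right 6'.
Call chain: main -> gauge_drift(6, 20) (called at line 37).
First divergence: position 9 — shown 'enter gauge_drift: left 6 right 20', intended 'enter gauge_drift: left 20 right 6'.
Intended log window:
  7: rate_window done: 6
  8: stage result 6
  9: enter gauge_drift: left 20 right 6
Execution walk:
  collect_span([10, 9, 11, 6], 10) -> 0  [called from locate_pivot, line 9]
  locate_pivot([10, 9, 11, 6], 10) -> 20  [called from main, line 33]
  rate_window([10, 9, 11, 6]) -> 6  [called from main, line 35]
  gauge_drift(6, 20) -> 0  [called from main, line 37]
Log origin:
  1: from main, line 32
  2: from locate_pivot, line 8
  3: from collect_span, line 2
  4: from locate_pivot, line 10
  5: from main, line 34
  6: from rate_window, line 15
  7: from rate_window, line 20
  8: from main, line 36
  9: from gauge_drift, line 24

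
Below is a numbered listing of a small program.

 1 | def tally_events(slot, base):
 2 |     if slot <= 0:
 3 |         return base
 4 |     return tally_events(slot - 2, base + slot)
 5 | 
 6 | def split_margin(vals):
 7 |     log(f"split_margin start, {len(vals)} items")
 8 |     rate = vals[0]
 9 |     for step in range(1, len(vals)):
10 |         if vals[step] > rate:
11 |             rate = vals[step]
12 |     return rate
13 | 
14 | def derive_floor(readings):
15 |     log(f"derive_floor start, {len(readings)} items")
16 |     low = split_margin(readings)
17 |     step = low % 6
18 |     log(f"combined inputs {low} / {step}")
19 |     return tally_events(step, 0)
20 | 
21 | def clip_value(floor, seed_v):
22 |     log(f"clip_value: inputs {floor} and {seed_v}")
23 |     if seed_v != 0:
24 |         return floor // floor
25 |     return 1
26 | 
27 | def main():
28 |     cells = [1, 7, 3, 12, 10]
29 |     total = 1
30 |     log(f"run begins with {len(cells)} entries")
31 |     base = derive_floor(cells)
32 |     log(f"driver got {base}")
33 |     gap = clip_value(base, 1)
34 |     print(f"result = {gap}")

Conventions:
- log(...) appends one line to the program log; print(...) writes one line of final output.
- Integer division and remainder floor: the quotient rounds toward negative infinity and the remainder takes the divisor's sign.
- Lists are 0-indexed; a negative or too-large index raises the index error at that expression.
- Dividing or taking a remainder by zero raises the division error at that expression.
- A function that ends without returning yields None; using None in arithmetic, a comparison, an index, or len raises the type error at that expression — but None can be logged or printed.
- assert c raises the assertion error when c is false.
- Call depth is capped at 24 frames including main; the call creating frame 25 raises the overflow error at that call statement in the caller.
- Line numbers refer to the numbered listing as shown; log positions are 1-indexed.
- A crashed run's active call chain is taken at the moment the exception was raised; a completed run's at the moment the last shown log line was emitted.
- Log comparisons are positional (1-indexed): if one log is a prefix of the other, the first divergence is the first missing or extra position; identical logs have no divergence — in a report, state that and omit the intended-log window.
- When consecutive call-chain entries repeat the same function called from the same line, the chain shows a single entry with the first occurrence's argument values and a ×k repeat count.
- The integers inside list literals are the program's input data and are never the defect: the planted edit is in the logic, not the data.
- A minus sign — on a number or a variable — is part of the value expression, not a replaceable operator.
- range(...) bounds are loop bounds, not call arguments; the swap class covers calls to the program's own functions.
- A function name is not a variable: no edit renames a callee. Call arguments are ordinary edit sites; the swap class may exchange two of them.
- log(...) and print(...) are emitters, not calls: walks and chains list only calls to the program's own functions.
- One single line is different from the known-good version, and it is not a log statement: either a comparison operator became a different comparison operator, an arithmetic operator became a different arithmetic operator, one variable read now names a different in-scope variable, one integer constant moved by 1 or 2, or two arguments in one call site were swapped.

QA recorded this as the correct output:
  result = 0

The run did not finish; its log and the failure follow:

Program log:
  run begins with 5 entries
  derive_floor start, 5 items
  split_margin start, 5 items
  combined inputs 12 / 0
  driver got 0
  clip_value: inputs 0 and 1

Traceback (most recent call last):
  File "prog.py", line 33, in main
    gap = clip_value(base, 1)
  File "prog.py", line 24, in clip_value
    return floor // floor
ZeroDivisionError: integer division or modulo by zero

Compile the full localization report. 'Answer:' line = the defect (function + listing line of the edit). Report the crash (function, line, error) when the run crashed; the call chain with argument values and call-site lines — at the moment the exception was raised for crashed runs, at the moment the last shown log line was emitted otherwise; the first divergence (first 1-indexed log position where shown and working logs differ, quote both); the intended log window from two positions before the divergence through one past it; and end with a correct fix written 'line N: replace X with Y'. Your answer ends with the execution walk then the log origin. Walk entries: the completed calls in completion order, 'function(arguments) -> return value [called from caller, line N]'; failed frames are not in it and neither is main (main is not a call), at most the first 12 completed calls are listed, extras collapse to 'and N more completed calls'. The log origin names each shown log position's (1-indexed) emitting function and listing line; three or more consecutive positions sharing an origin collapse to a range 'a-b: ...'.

Answer: the defect is in clip_value at line 24.
Core observation: All emitted log lines are correct; the crash alone marks the defect.
Crash: clip_value, line 24, ZeroDivisionError.
Call chain: main -> clip_value(0, 1) (called at line 33).
First divergence: there is none — every log position agrees.
Execution walk:
  split_margin([1, 7, 3, 12, 10]) -> 12  [called from derive_floor, line 16]
  tally_events(0, 0) -> 0  [called from derive_floor, line 19]
  derive_floor([1, 7, 3, 12, 10]) -> 0  [called from main, line 31]
Log origins:
  1: logged in main at line 30
  2: logged in derive_floor at line 15
  3: logged in split_margin at line 7
  4: logged in derive_floor at line 18
  5: logged in main at line 32
  6: logged in clip_value at line 22
A correct fix: line 24: replace `floor // floor` with `floor // seed_v`.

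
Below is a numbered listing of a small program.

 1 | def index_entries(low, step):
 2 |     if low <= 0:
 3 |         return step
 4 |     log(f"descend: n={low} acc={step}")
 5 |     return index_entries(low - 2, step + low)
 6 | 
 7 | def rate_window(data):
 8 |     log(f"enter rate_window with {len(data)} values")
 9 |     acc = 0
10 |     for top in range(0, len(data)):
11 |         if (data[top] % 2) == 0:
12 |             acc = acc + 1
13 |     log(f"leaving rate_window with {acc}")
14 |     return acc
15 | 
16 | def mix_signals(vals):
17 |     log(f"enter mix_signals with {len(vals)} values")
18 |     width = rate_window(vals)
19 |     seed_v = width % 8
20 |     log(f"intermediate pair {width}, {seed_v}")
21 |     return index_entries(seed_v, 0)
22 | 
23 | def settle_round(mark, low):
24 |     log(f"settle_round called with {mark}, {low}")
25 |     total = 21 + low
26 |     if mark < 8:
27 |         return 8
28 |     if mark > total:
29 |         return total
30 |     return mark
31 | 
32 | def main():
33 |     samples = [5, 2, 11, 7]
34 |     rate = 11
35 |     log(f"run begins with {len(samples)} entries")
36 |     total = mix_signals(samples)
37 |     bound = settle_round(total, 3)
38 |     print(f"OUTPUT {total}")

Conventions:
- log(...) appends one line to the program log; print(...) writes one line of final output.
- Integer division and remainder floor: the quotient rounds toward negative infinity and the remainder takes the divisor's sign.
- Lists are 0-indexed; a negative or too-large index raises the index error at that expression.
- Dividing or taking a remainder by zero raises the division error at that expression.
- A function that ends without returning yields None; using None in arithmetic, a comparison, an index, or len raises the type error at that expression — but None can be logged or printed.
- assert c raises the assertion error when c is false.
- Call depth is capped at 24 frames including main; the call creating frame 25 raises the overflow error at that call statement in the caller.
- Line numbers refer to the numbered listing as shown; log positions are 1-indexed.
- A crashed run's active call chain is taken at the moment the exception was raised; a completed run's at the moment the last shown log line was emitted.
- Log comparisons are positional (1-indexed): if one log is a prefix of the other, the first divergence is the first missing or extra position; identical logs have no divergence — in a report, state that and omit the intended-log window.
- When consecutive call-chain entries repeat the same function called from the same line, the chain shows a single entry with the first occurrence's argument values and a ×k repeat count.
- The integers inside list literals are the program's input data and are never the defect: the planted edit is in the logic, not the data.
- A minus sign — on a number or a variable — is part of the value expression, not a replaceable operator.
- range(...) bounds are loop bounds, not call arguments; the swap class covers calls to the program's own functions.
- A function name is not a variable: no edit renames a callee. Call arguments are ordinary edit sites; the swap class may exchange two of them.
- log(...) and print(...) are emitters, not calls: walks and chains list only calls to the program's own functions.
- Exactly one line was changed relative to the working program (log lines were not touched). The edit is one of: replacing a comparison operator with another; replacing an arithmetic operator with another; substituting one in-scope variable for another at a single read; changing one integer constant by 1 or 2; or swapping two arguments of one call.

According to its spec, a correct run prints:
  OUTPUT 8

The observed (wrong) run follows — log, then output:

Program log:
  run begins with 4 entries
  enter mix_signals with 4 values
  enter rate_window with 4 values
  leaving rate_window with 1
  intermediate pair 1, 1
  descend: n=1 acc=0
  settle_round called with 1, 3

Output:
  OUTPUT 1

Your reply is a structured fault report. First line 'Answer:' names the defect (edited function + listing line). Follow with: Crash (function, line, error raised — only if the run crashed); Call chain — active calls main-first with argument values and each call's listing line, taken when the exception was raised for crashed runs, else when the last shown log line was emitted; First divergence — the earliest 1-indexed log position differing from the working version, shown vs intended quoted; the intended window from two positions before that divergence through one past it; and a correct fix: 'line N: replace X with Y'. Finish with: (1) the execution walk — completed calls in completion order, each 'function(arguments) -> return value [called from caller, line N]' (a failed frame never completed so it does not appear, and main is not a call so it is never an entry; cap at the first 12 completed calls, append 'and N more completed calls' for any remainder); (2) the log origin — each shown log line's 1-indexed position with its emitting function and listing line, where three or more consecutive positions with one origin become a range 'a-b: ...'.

Answer: the defect is in main at line 38.
Key observation: Log streams are identical — the defect surfaces only in the printed output.
Call chain: main -> settle_round(1, 3) (called at line 37).
First divergence: none — the logs agree in full.
Execution walk:
  rate_window([5, 2, 11, 7]) -> 1  [called from mix_signals, line 18]
  index_entries(-1, 1) -> 1  [called from index_entries, line 5]
  index_entries(1, 0) -> 1  [called from mix_signals, line 21]
  mix_signals([5, 2, 11, 7]) -> 1  [called from main, line 36]
  settle_round(1, 3) -> 8  [called from main, line 37]
Log origin:
  1 — main, line 35
  2 — mix_signals, line 17
  3 — rate_window, line 8
  4 — rate_window, line 13
  5 — mix_signals, line 20
  6 — index_entries, line 4
  7 — settle_round, line 24
A correct fix: line 38: replace `total` with `bound`.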